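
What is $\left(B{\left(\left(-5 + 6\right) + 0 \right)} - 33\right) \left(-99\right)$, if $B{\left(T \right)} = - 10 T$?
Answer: $4257$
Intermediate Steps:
$\left(B{\left(\left(-5 + 6\right) + 0 \right)} - 33\right) \left(-99\right) = \left(- 10 \left(\left(-5 + 6\right) + 0\right) - 33\right) \left(-99\right) = \left(- 10 \left(1 + 0\right) - 33\right) \left(-99\right) = \left(\left(-10\right) 1 - 33\right) \left(-99\right) = \left(-10 - 33\right) \left(-99\right) = \left(-43\right) \left(-99\right) = 4257$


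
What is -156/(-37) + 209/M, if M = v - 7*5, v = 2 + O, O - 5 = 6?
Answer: -391/74 ≈ -5.2838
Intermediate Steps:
O = 11 (O = 5 + 6 = 11)
v = 13 (v = 2 + 11 = 13)
M = -22 (M = 13 - 7*5 = 13 - 35 = -22)
-156/(-37) + 209/M = -156/(-37) + 209/(-22) = -156*(-1/37) + 209*(-1/22) = 156/37 - 19/2 = -391/74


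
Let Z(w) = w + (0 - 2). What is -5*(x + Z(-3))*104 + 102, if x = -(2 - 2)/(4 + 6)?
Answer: 2702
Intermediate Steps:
Z(w) = -2 + w (Z(w) = w - 2 = -2 + w)
x = 0 (x = -0/10 = -1*0 = 0)
-5*(x + Z(-3))*104 + 102 = -5*(0 + (-2 - 3))*104 + 102 = -5*(0 - 5)*104 + 102 = -5*(-5)*104 + 102 = 25*104 + 102 = 2600 + 102 = 2702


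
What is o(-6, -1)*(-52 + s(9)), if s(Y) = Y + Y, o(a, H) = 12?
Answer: -408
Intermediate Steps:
s(Y) = 2*Y
o(-6, -1)*(-52 + s(9)) = 12*(-52 + 2*9) = 12*(-52 + 18) = 12*(-34) = -408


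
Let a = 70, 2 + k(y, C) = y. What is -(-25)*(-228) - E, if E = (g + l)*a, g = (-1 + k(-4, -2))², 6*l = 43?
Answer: -28895/3 ≈ -9631.7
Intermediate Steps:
k(y, C) = -2 + y
l = 43/6 (l = (⅙)*43 = 43/6 ≈ 7.1667)
g = 49 (g = (-1 + (-2 - 4))² = (-1 - 6)² = (-7)² = 49)
E = 11795/3 (E = (49 + 43/6)*70 = (337/6)*70 = 11795/3 ≈ 3931.7)
-(-25)*(-228) - E = -(-25)*(-228) - 1*11795/3 = -1*5700 - 11795/3 = -5700 - 11795/3 = -28895/3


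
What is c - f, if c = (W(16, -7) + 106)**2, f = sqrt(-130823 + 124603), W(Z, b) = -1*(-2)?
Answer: 11664 - 2*I*sqrt(1555) ≈ 11664.0 - 78.867*I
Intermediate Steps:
W(Z, b) = 2
f = 2*I*sqrt(1555) (f = sqrt(-6220) = 2*I*sqrt(1555) ≈ 78.867*I)
c = 11664 (c = (2 + 106)**2 = 108**2 = 11664)
c - f = 11664 - 2*I*sqrt(1555)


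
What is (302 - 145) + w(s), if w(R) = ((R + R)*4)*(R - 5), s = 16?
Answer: 1565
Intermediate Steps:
w(R) = 8*R*(-5 + R) (w(R) = ((2*R)*4)*(-5 + R) = (8*R)*(-5 + R) = 8*R*(-5 + R))
(302 - 145) + w(s) = (302 - 145) + 8*16*(-5 + 16) = 157 + 8*16*11 = 157 + 1408 = 1565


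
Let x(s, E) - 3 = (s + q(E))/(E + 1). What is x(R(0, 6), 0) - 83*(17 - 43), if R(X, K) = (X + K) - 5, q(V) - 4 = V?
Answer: 2166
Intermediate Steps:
q(V) = 4 + V
R(X, K) = -5 + K + X (R(X, K) = (K + X) - 5 = -5 + K + X)
x(s, E) = 3 + (4 + E + s)/(1 + E) (x(s, E) = 3 + (s + (4 + E))/(E + 1) = 3 + (4 + E + s)/(1 + E))
x(R(0, 6), 0) - 83*(17 - 43) = (7 + (-5 + 6 + 0) + 4*0)/(1 + 0) - 83*(17 - 43) = (7 + 1 + 0)/1 - 83*(-26) = 1*8 + 2158 = 8 + 2158 = 2166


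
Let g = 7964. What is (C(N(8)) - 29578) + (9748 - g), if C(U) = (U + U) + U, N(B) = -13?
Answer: -27833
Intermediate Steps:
C(U) = 3*U (C(U) = 2*U + U = 3*U)
(C(N(8)) - 29578) + (9748 - g) = (3*(-13) - 29578) + (9748 - 1*7964) = (-39 - 29578) + (9748 - 7964) = -29617 + 1784 = -27833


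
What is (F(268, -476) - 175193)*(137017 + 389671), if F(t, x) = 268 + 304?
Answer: -91970785248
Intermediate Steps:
F(t, x) = 572
(F(268, -476) - 175193)*(137017 + 389671) = (572 - 175193)*(137017 + 389671) = -174621*526688 = -91970785248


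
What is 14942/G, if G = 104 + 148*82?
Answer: 7471/6120 ≈ 1.2208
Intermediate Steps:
G = 12240 (G = 104 + 12136 = 12240)
14942/G = 14942/12240 = 14942*(1/12240) = 7471/6120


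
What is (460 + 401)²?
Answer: 741321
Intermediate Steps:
(460 + 401)² = 861² = 741321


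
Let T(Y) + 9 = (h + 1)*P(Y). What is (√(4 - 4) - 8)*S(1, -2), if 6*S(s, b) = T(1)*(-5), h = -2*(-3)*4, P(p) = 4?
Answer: 1820/3 ≈ 606.67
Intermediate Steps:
h = 24 (h = 6*4 = 24)
T(Y) = 91 (T(Y) = -9 + (24 + 1)*4 = -9 + 25*4 = -9 + 100 = 91)
S(s, b) = -455/6 (S(s, b) = (91*(-5))/6 = (⅙)*(-455) = -455/6)
(√(4 - 4) - 8)*S(1, -2) = (√(4 - 4) - 8)*(-455/6) = (√0 - 8)*(-455/6) = (0 - 8)*(-455/6) = -8*(-455/6) = 1820/3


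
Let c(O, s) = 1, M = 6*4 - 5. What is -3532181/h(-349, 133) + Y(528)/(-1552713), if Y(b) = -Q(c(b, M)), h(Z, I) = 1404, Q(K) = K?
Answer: -1828154451883/726669684 ≈ -2515.8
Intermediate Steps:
M = 19 (M = 24 - 5 = 19)
Y(b) = -1 (Y(b) = -1*1 = -1)
-3532181/h(-349, 133) + Y(528)/(-1552713) = -3532181/1404 - 1/(-1552713) = -3532181*1/1404 - 1*(-1/1552713) = -3532181/1404 + 1/1552713 = -1828154451883/726669684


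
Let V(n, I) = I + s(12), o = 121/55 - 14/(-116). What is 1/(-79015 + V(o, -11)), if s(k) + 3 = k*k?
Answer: -1/78885 ≈ -1.2677e-5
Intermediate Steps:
s(k) = -3 + k² (s(k) = -3 + k*k = -3 + k²)
o = 673/290 (o = 121*(1/55) - 14*(-1/116) = 11/5 + 7/58 = 673/290 ≈ 2.3207)
V(n, I) = 141 + I (V(n, I) = I + (-3 + 12²) = I + (-3 + 144) = I + 141 = 141 + I)
1/(-79015 + V(o, -11)) = 1/(-79015 + (141 - 11)) = 1/(-79015 + 130) = 1/(-78885) = -1/78885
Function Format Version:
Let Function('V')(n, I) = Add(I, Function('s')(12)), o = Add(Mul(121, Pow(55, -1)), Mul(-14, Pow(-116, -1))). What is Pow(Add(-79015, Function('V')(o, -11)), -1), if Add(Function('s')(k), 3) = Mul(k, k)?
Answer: Rational(-1, 78885) ≈ -1.2677e-5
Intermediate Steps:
Function('s')(k) = Add(-3, Pow(k, 2)) (Function('s')(k) = Add(-3, Mul(k, k)) = Add(-3, Pow(k, 2)))
o = Rational(673, 290) (o = Add(Mul(121, Rational(1, 55)), Mul(-14, Rational(-1, 116))) = Add(Rational(11, 5), Rational(7, 58)) = Rational(673, 290) ≈ 2.3207)
Function('V')(n, I) = Add(141, I) (Function('V')(n, I) = Add(I, Add(-3, Pow(12, 2))) = Add(I, Add(-3, 144)) = Add(I, 141) = Add(141, I))
Pow(Add(-79015, Function('V')(o, -11)), -1) = Pow(Add(-79015, Add(141, -11)), -1) = Pow(Add(-79015, 130), -1) = Pow(-78885, -1) = Rational(-1, 78885)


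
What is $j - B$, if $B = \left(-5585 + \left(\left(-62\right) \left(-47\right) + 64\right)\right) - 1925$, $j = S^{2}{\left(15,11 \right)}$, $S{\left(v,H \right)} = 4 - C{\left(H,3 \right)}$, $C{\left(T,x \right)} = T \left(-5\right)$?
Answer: $8013$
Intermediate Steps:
$C{\left(T,x \right)} = - 5 T$
$S{\left(v,H \right)} = 4 + 5 H$ ($S{\left(v,H \right)} = 4 - - 5 H = 4 + 5 H$)
$j = 3481$ ($j = \left(4 + 5 \cdot 11\right)^{2} = \left(4 + 55\right)^{2} = 59^{2} = 3481$)
$B = -4532$ ($B = \left(-5585 + \left(2914 + 64\right)\right) - 1925 = \left(-5585 + 2978\right) - 1925 = -2607 - 1925 = -4532$)
$j - B = 3481 - -4532 = 3481 + 4532 = 8013$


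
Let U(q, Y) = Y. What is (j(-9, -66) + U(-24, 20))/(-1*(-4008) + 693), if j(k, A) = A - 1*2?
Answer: -16/1567 ≈ -0.010211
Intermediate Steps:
j(k, A) = -2 + A (j(k, A) = A - 2 = -2 + A)
(j(-9, -66) + U(-24, 20))/(-1*(-4008) + 693) = ((-2 - 66) + 20)/(-1*(-4008) + 693) = (-68 + 20)/(4008 + 693) = -48/4701 = -48*1/4701 = -16/1567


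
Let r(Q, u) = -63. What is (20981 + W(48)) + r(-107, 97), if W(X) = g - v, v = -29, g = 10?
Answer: 20957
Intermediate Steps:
W(X) = 39 (W(X) = 10 - 1*(-29) = 10 + 29 = 39)
(20981 + W(48)) + r(-107, 97) = (20981 + 39) - 63 = 21020 - 63 = 20957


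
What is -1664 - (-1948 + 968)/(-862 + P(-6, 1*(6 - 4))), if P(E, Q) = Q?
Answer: -71601/43 ≈ -1665.1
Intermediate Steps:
-1664 - (-1948 + 968)/(-862 + P(-6, 1*(6 - 4))) = -1664 - (-1948 + 968)/(-862 + 1*(6 - 4)) = -1664 - (-980)/(-862 + 1*2) = -1664 - (-980)/(-862 + 2) = -1664 - (-980)/(-860) = -1664 - (-980)*(-1)/860 = -1664 - 1*49/43 = -1664 - 49/43 = -71601/43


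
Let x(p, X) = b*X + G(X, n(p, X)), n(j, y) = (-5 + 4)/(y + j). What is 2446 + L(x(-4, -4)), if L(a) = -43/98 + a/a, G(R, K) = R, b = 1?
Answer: 239763/98 ≈ 2446.6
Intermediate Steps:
n(j, y) = -1/(j + y)
x(p, X) = 2*X (x(p, X) = 1*X + X = X + X = 2*X)
L(a) = 55/98 (L(a) = -43*1/98 + 1 = -43/98 + 1 = 55/98)
2446 + L(x(-4, -4)) = 2446 + 55/98 = 239763/98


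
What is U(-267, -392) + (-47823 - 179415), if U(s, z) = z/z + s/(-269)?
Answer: -61126486/269 ≈ -2.2724e+5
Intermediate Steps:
U(s, z) = 1 - s/269 (U(s, z) = 1 + s*(-1/269) = 1 - s/269)
U(-267, -392) + (-47823 - 179415) = (1 - 1/269*(-267)) + (-47823 - 179415) = (1 + 267/269) - 227238 = 536/269 - 227238 = -61126486/269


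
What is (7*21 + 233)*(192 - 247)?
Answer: -20900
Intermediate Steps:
(7*21 + 233)*(192 - 247) = (147 + 233)*(-55) = 380*(-55) = -20900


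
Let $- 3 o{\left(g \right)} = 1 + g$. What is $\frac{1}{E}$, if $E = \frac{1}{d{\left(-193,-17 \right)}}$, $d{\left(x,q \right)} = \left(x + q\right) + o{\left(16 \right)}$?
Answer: $- \frac{647}{3} \approx -215.67$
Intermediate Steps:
$o{\left(g \right)} = - \frac{1}{3} - \frac{g}{3}$ ($o{\left(g \right)} = - \frac{1 + g}{3} = - \frac{1}{3} - \frac{g}{3}$)
$d{\left(x,q \right)} = - \frac{17}{3} + q + x$ ($d{\left(x,q \right)} = \left(x + q\right) - \frac{17}{3} = \left(q + x\right) - \frac{17}{3} = - \frac{17}{3} + q + x$)
$E = - \frac{3}{647}$ ($E = \frac{1}{- \frac{17}{3} - 17 - 193} = \frac{1}{- \frac{647}{3}} = - \frac{3}{647} \approx -0.0046368$)
$\frac{1}{E} = \frac{1}{- \frac{3}{647}} = - \frac{647}{3}$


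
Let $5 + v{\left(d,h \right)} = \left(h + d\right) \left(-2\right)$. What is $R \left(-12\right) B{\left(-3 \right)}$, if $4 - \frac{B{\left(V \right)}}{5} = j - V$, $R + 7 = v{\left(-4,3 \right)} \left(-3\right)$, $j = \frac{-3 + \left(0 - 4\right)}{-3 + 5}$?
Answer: $-540$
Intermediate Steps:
$v{\left(d,h \right)} = -5 - 2 d - 2 h$ ($v{\left(d,h \right)} = -5 + \left(h + d\right) \left(-2\right) = -5 + \left(d + h\right) \left(-2\right) = -5 - \left(2 d + 2 h\right) = -5 - 2 d - 2 h$)
$j = - \frac{7}{2}$ ($j = \frac{-3 + \left(0 - 4\right)}{2} = \left(-3 - 4\right) \frac{1}{2} = \left(-7\right) \frac{1}{2} = - \frac{7}{2} \approx -3.5$)
$R = 2$ ($R = -7 + \left(-5 - -8 - 6\right) \left(-3\right) = -7 + \left(-5 + 8 - 6\right) \left(-3\right) = -7 - -9 = -7 + 9 = 2$)
$B{\left(V \right)} = \frac{75}{2} + 5 V$ ($B{\left(V \right)} = 20 - 5 \left(- \frac{7}{2} - V\right) = 20 + \left(\frac{35}{2} + 5 V\right) = \frac{75}{2} + 5 V$)
$R \left(-12\right) B{\left(-3 \right)} = 2 \left(-12\right) \left(\frac{75}{2} + 5 \left(-3\right)\right) = - 24 \left(\frac{75}{2} - 15\right) = \left(-24\right) \frac{45}{2} = -540$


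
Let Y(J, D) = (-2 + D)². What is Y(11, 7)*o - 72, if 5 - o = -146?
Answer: 3703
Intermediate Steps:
o = 151 (o = 5 - 1*(-146) = 5 + 146 = 151)
Y(11, 7)*o - 72 = (-2 + 7)²*151 - 72 = 5²*151 - 72 = 25*151 - 72 = 3775 - 72 = 3703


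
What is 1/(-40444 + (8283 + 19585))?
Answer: -1/12576 ≈ -7.9517e-5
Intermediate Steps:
1/(-40444 + (8283 + 19585)) = 1/(-40444 + 27868) = 1/(-12576) = -1/12576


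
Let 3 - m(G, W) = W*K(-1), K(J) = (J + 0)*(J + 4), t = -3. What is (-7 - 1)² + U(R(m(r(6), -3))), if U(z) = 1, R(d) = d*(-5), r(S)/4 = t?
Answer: 65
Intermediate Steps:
r(S) = -12 (r(S) = 4*(-3) = -12)
K(J) = J*(4 + J)
m(G, W) = 3 + 3*W (m(G, W) = 3 - W*(-(4 - 1)) = 3 - W*(-1*3) = 3 - W*(-3) = 3 - (-3)*W = 3 + 3*W)
R(d) = -5*d
(-7 - 1)² + U(R(m(r(6), -3))) = (-7 - 1)² + 1 = (-8)² + 1 = 64 + 1 = 65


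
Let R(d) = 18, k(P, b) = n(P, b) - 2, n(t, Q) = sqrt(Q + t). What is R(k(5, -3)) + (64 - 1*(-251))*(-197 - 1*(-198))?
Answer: 333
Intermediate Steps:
k(P, b) = -2 + sqrt(P + b) (k(P, b) = sqrt(b + P) - 2 = sqrt(P + b) - 2 = -2 + sqrt(P + b))
R(k(5, -3)) + (64 - 1*(-251))*(-197 - 1*(-198)) = 18 + (64 - 1*(-251))*(-197 - 1*(-198)) = 18 + (64 + 251)*(-197 + 198) = 18 + 315*1 = 18 + 315 = 333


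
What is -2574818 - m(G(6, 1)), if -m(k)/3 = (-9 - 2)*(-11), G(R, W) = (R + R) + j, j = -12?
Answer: -2574455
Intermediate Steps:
G(R, W) = -12 + 2*R (G(R, W) = (R + R) - 12 = 2*R - 12 = -12 + 2*R)
m(k) = -363 (m(k) = -3*(-9 - 2)*(-11) = -(-33)*(-11) = -3*121 = -363)
-2574818 - m(G(6, 1)) = -2574818 - 1*(-363) = -2574818 + 363 = -2574455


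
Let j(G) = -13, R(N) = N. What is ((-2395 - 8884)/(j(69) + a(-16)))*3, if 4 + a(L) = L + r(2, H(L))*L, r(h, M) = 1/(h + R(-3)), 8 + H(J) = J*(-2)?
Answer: 33837/17 ≈ 1990.4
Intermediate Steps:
H(J) = -8 - 2*J (H(J) = -8 + J*(-2) = -8 - 2*J)
r(h, M) = 1/(-3 + h) (r(h, M) = 1/(h - 3) = 1/(-3 + h))
a(L) = -4 (a(L) = -4 + (L + L/(-3 + 2)) = -4 + (L + L/(-1)) = -4 + (L - L) = -4 + 0 = -4)
((-2395 - 8884)/(j(69) + a(-16)))*3 = ((-2395 - 8884)/(-13 - 4))*3 = -11279/(-17)*3 = -11279*(-1/17)*3 = (11279/17)*3 = 33837/17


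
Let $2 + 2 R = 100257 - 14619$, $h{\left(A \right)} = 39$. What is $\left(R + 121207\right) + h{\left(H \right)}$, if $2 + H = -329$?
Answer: $164064$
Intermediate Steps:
$H = -331$ ($H = -2 - 329 = -331$)
$R = 42818$ ($R = -1 + \frac{100257 - 14619}{2} = -1 + \frac{1}{2} \cdot 85638 = -1 + 42819 = 42818$)
$\left(R + 121207\right) + h{\left(H \right)} = \left(42818 + 121207\right) + 39 = 164025 + 39 = 164064$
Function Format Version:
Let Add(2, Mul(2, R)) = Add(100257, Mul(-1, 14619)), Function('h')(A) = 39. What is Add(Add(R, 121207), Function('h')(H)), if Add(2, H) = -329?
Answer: 164064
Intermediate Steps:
H = -331 (H = Add(-2, -329) = -331)
R = 42818 (R = Add(-1, Mul(Rational(1, 2), Add(100257, Mul(-1, 14619)))) = Add(-1, Mul(Rational(1, 2), Add(100257, -14619))) = Add(-1, Mul(Rational(1, 2), 85638)) = Add(-1, 42819) = 42818)
Add(Add(R, 121207), Function('h')(H)) = Add(Add(42818, 121207), 39) = Add(164025, 39) = 164064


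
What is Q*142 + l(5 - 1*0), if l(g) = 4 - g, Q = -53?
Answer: -7527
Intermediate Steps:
Q*142 + l(5 - 1*0) = -53*142 + (4 - (5 - 1*0)) = -7526 + (4 - (5 + 0)) = -7526 + (4 - 1*5) = -7526 + (4 - 5) = -7526 - 1 = -7527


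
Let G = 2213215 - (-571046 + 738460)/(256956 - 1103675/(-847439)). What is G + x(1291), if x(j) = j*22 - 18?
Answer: 3726112072964445/1662256789 ≈ 2.2416e+6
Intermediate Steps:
x(j) = -18 + 22*j (x(j) = 22*j - 18 = -18 + 22*j)
G = 3678930576265469/1662256789 (G = 2213215 - 167414/(256956 - 1103675*(-1/847439)) = 2213215 - 167414/(256956 + 8425/6469) = 2213215 - 167414/1662256789/6469 = 2213215 - 167414*6469/1662256789 = 2213215 - 1*1083001166/1662256789 = 2213215 - 1083001166/1662256789 = 3678930576265469/1662256789 ≈ 2.2132e+6)
G + x(1291) = 3678930576265469/1662256789 + (-18 + 22*1291) = 3678930576265469/1662256789 + (-18 + 28402) = 3678930576265469/1662256789 + 28384 = 3726112072964445/1662256789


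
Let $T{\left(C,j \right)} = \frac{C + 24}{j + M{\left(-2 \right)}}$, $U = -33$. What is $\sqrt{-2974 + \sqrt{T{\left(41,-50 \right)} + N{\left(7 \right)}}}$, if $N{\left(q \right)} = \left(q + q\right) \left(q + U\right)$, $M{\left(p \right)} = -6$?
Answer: $\frac{\sqrt{-582904 + 1001 i \sqrt{14}}}{14} \approx 0.1752 + 54.535 i$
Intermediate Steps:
$T{\left(C,j \right)} = \frac{24 + C}{-6 + j}$ ($T{\left(C,j \right)} = \frac{C + 24}{j - 6} = \frac{24 + C}{-6 + j}$)
$N{\left(q \right)} = 2 q \left(-33 + q\right)$ ($N{\left(q \right)} = \left(q + q\right) \left(q - 33\right) = 2 q \left(-33 + q\right)$)
$\sqrt{-2974 + \sqrt{T{\left(41,-50 \right)} + N{\left(7 \right)}}} = \sqrt{-2974 + \sqrt{\frac{24 + 41}{-6 - 50} + 2 \cdot 7 \left(-33 + 7\right)}} = \sqrt{-2974 + \sqrt{\frac{1}{-56} \cdot 65 + 2 \cdot 7 \left(-26\right)}} = \sqrt{-2974 + \sqrt{\left(- \frac{1}{56}\right) 65 - 364}} = \sqrt{-2974 + \sqrt{- \frac{65}{56} - 364}} = \sqrt{-2974 + \sqrt{- \frac{20449}{56}}} = \sqrt{-2974 + \frac{143 i \sqrt{14}}{28}}$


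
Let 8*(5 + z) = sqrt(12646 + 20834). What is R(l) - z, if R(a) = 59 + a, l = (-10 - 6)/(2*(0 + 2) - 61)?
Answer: 3664/57 - 3*sqrt(930)/4 ≈ 41.409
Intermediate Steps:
z = -5 + 3*sqrt(930)/4 (z = -5 + sqrt(12646 + 20834)/8 = -5 + sqrt(33480)/8 = -5 + (6*sqrt(930))/8 = -5 + 3*sqrt(930)/4 ≈ 17.872)
l = 16/57 (l = -16/(2*2 - 61) = -16/(4 - 61) = -16/(-57) = -16*(-1/57) = 16/57 ≈ 0.28070)
R(l) - z = (59 + 16/57) - (-5 + 3*sqrt(930)/4) = 3379/57 + (5 - 3*sqrt(930)/4) = 3664/57 - 3*sqrt(930)/4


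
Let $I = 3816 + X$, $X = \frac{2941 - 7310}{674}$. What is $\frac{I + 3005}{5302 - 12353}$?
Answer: $- \frac{4592985}{4752374} \approx -0.96646$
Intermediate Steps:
$X = - \frac{4369}{674}$ ($X = \left(2941 - 7310\right) \frac{1}{674} = \left(-4369\right) \frac{1}{674} = - \frac{4369}{674} \approx -6.4822$)
$I = \frac{2567615}{674}$ ($I = 3816 - \frac{4369}{674} = \frac{2567615}{674} \approx 3809.5$)
$\frac{I + 3005}{5302 - 12353} = \frac{\frac{2567615}{674} + 3005}{5302 - 12353} = \frac{4592985}{674 \left(-7051\right)} = \frac{4592985}{674} \left(- \frac{1}{7051}\right) = - \frac{4592985}{4752374}$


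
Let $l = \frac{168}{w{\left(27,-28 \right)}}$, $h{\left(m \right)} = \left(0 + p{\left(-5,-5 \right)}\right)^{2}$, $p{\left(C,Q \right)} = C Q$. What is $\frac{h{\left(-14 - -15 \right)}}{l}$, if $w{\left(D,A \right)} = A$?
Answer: $- \frac{625}{6} \approx -104.17$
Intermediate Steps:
$h{\left(m \right)} = 625$ ($h{\left(m \right)} = \left(0 - -25\right)^{2} = \left(0 + 25\right)^{2} = 25^{2} = 625$)
$l = -6$ ($l = \frac{168}{-28} = 168 \left(- \frac{1}{28}\right) = -6$)
$\frac{h{\left(-14 - -15 \right)}}{l} = \frac{625}{-6} = 625 \left(- \frac{1}{6}\right) = - \frac{625}{6}$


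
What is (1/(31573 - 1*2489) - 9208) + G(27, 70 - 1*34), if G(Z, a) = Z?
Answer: -267020203/29084 ≈ -9181.0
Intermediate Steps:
(1/(31573 - 1*2489) - 9208) + G(27, 70 - 1*34) = (1/(31573 - 1*2489) - 9208) + 27 = (1/(31573 - 2489) - 9208) + 27 = (1/29084 - 9208) + 27 = -267805471/29084 + 27 = -267020203/29084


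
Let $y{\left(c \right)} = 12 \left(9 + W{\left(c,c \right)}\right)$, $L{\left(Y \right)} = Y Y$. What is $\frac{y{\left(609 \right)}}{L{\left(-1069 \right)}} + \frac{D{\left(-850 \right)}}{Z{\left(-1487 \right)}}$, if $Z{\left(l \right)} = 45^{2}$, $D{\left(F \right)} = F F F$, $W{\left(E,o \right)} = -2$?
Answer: $- \frac{28071923958196}{92563641} \approx -3.0327 \cdot 10^{5}$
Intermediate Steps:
$L{\left(Y \right)} = Y^{2}$
$D{\left(F \right)} = F^{3}$ ($D{\left(F \right)} = F^{2} F = F^{3}$)
$y{\left(c \right)} = 84$ ($y{\left(c \right)} = 12 \left(9 - 2\right) = 12 \cdot 7 = 84$)
$Z{\left(l \right)} = 2025$
$\frac{y{\left(609 \right)}}{L{\left(-1069 \right)}} + \frac{D{\left(-850 \right)}}{Z{\left(-1487 \right)}} = \frac{84}{\left(-1069\right)^{2}} + \frac{\left(-850\right)^{3}}{2025} = \frac{84}{1142761} - \frac{24565000}{81} = - \frac{28071923958196}{92563641}$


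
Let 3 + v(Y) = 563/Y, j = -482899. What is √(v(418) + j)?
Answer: I*√84374333714/418 ≈ 694.91*I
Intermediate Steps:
v(Y) = -3 + 563/Y
√(v(418) + j) = √((-3 + 563/418) - 482899) = √(-691/418 - 482899) = √(-201852473/418) = I*√84374333714/418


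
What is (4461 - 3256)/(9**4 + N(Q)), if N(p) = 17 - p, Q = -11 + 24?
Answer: 241/1313 ≈ 0.18355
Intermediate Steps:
Q = 13
(4461 - 3256)/(9**4 + N(Q)) = (4461 - 3256)/(9**4 + (17 - 1*13)) = 1205/(6561 + (17 - 13)) = 1205/(6561 + 4) = 1205/6565 = 1205*(1/6565) = 241/1313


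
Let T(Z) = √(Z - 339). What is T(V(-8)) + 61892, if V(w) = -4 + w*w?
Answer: 61892 + 3*I*√31 ≈ 61892.0 + 16.703*I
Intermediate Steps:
V(w) = -4 + w²
T(Z) = √(-339 + Z)
T(V(-8)) + 61892 = √(-339 + (-4 + (-8)²)) + 61892 = √(-339 + (-4 + 64)) + 61892 = √(-339 + 60) + 61892 = √(-279) + 61892 = 3*I*√31 + 61892 = 61892 + 3*I*√31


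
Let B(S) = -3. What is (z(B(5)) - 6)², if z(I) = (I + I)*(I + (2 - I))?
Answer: 324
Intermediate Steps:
z(I) = 4*I (z(I) = (2*I)*2 = 4*I)
(z(B(5)) - 6)² = (4*(-3) - 6)² = (-12 - 6)² = (-18)² = 324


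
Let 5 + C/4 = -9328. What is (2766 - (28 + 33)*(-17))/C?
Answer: -3803/37332 ≈ -0.10187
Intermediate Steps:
C = -37332 (C = -20 + 4*(-9328) = -20 - 37312 = -37332)
(2766 - (28 + 33)*(-17))/C = (2766 - (28 + 33)*(-17))/(-37332) = (2766 - 61*(-17))*(-1/37332) = (2766 - 1*(-1037))*(-1/37332) = (2766 + 1037)*(-1/37332) = 3803*(-1/37332) = -3803/37332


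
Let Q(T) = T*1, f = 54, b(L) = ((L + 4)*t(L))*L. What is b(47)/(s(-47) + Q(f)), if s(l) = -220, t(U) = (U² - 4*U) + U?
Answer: -2478498/83 ≈ -29861.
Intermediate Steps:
t(U) = U² - 3*U
b(L) = L²*(-3 + L)*(4 + L) (b(L) = ((L + 4)*(L*(-3 + L)))*L = ((4 + L)*(L*(-3 + L)))*L = (L*(-3 + L)*(4 + L))*L = L²*(-3 + L)*(4 + L))
Q(T) = T
b(47)/(s(-47) + Q(f)) = (47²*(-3 + 47)*(4 + 47))/(-220 + 54) = (2209*44*51)/(-166) = 4956996*(-1/166) = -2478498/83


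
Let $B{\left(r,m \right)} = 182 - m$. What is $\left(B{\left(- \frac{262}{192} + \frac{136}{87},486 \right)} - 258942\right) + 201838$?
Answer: $-57408$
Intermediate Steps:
$\left(B{\left(- \frac{262}{192} + \frac{136}{87},486 \right)} - 258942\right) + 201838 = \left(\left(182 - 486\right) - 258942\right) + 201838 = \left(-304 - 258942\right) + 201838 = -259246 + 201838 = -57408$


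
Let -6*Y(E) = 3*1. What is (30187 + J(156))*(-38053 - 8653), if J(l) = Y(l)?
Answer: -1409890669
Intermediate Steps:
Y(E) = -½ (Y(E) = -1/2 = -⅙*3 = -½)
J(l) = -½
(30187 + J(156))*(-38053 - 8653) = (30187 - ½)*(-38053 - 8653) = (60373/2)*(-46706) = -1409890669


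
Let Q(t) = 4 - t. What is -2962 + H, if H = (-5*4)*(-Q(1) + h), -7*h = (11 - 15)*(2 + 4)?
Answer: -20794/7 ≈ -2970.6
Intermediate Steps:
h = 24/7 (h = -(11 - 15)*(2 + 4)/7 = -(-4)*6/7 = -⅐*(-24) = 24/7 ≈ 3.4286)
H = -60/7 (H = (-5*4)*(-(4 - 1*1) + 24/7) = (-1*20)*(-(4 - 1) + 24/7) = -20*(-1*3 + 24/7) = -20*(-3 + 24/7) = -20*3/7 = -60/7 ≈ -8.5714)
-2962 + H = -2962 - 60/7 = -20794/7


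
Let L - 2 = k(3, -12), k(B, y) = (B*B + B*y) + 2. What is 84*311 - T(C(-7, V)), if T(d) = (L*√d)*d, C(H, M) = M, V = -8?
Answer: 26124 - 368*I*√2 ≈ 26124.0 - 520.43*I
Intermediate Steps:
k(B, y) = 2 + B² + B*y (k(B, y) = (B² + B*y) + 2 = 2 + B² + B*y)
L = -23 (L = 2 + (2 + 3² + 3*(-12)) = 2 + (2 + 9 - 36) = 2 - 25 = -23)
T(d) = -23*d^(3/2) (T(d) = (-23*√d)*d = -23*d^(3/2))
84*311 - T(C(-7, V)) = 84*311 - (-23)*(-8)^(3/2) = 26124 - (-23)*(-16*I*√2) = 26124 - 368*I*√2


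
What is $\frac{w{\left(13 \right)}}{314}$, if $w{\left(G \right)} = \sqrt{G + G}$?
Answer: $\frac{\sqrt{26}}{314} \approx 0.016239$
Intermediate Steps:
$w{\left(G \right)} = \sqrt{2} \sqrt{G}$ ($w{\left(G \right)} = \sqrt{2 G} = \sqrt{2} \sqrt{G}$)
$\frac{w{\left(13 \right)}}{314} = \frac{\sqrt{2} \sqrt{13}}{314} = \sqrt{26} \cdot \frac{1}{314} = \frac{\sqrt{26}}{314}$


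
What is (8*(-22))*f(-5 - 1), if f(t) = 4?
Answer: -704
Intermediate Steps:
(8*(-22))*f(-5 - 1) = (8*(-22))*4 = -176*4 = -704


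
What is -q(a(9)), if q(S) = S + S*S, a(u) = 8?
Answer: -72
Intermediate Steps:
q(S) = S + S²
-q(a(9)) = -8*(1 + 8) = -8*9 = -1*72 = -72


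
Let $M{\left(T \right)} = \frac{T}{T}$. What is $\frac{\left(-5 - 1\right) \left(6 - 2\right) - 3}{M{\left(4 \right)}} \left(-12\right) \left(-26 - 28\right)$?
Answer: $-17496$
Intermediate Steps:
$M{\left(T \right)} = 1$
$\frac{\left(-5 - 1\right) \left(6 - 2\right) - 3}{M{\left(4 \right)}} \left(-12\right) \left(-26 - 28\right) = \frac{\left(-5 - 1\right) \left(6 - 2\right) - 3}{1} \left(-12\right) \left(-26 - 28\right) = \left(\left(-6\right) 4 - 3\right) 1 \left(-12\right) \left(-54\right) = \left(-24 - 3\right) 1 \left(-12\right) \left(-54\right) = \left(-27\right) 1 \left(-12\right) \left(-54\right) = \left(-27\right) \left(-12\right) \left(-54\right) = 324 \left(-54\right) = -17496$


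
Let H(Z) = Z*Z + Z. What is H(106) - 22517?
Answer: -11175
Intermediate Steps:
H(Z) = Z + Z**2 (H(Z) = Z**2 + Z = Z + Z**2)
H(106) - 22517 = 106*(1 + 106) - 22517 = 106*107 - 22517 = 11342 - 22517 = -11175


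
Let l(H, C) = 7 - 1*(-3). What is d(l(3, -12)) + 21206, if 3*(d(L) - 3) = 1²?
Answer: 63628/3 ≈ 21209.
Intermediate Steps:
l(H, C) = 10 (l(H, C) = 7 + 3 = 10)
d(L) = 10/3 (d(L) = 3 + (⅓)*1² = 3 + (⅓)*1 = 3 + ⅓ = 10/3)
d(l(3, -12)) + 21206 = 10/3 + 21206 = 63628/3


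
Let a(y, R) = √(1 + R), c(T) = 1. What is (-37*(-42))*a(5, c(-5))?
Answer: 1554*√2 ≈ 2197.7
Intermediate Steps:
(-37*(-42))*a(5, c(-5)) = (-37*(-42))*√(1 + 1) = 1554*√2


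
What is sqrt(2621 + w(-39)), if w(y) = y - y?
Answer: sqrt(2621) ≈ 51.196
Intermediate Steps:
w(y) = 0
sqrt(2621 + w(-39)) = sqrt(2621 + 0) = sqrt(2621)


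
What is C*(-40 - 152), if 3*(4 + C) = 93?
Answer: -5184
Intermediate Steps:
C = 27 (C = -4 + (⅓)*93 = -4 + 31 = 27)
C*(-40 - 152) = 27*(-40 - 152) = 27*(-192) = -5184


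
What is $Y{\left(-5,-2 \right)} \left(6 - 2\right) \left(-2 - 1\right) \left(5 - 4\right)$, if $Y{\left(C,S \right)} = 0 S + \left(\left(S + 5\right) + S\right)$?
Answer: $-12$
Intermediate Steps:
$Y{\left(C,S \right)} = 5 + 2 S$ ($Y{\left(C,S \right)} = 0 + \left(\left(5 + S\right) + S\right) = 0 + \left(5 + 2 S\right) = 5 + 2 S$)
$Y{\left(-5,-2 \right)} \left(6 - 2\right) \left(-2 - 1\right) \left(5 - 4\right) = \left(5 + 2 \left(-2\right)\right) \left(6 - 2\right) \left(-2 - 1\right) \left(5 - 4\right) = \left(5 - 4\right) 4 \left(-3\right) 1 = 1 \left(-12\right) 1 = \left(-12\right) 1 = -12$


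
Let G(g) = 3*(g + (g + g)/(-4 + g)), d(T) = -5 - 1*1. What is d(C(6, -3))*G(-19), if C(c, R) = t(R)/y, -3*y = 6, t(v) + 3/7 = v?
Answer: 7182/23 ≈ 312.26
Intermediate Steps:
t(v) = -3/7 + v
y = -2 (y = -⅓*6 = -2)
C(c, R) = 3/14 - R/2 (C(c, R) = (-3/7 + R)/(-2) = (-3/7 + R)*(-½) = 3/14 - R/2)
d(T) = -6 (d(T) = -5 - 1 = -6)
G(g) = 3*g + 6*g/(-4 + g) (G(g) = 3*(g + (2*g)/(-4 + g)) = 3*(g + 2*g/(-4 + g)) = 3*g + 6*g/(-4 + g))
d(C(6, -3))*G(-19) = -18*(-19)*(-2 - 19)/(-4 - 19) = -18*(-19)*(-21)/(-23) = -18*(-19)*(-1)*(-21)/23 = -6*(-1197/23) = 7182/23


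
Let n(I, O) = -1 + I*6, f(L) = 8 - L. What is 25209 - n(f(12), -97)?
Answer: 25234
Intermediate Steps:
n(I, O) = -1 + 6*I
25209 - n(f(12), -97) = 25209 - (-1 + 6*(8 - 1*12)) = 25209 - (-1 + 6*(8 - 12)) = 25209 - (-1 + 6*(-4)) = 25209 - (-1 - 24) = 25209 - 1*(-25) = 25209 + 25 = 25234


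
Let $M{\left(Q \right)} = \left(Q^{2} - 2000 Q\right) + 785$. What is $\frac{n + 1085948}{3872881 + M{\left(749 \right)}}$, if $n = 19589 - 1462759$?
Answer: $- \frac{119074}{978889} \approx -0.12164$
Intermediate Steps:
$n = -1443170$ ($n = 19589 - 1462759 = -1443170$)
$M{\left(Q \right)} = 785 + Q^{2} - 2000 Q$
$\frac{n + 1085948}{3872881 + M{\left(749 \right)}} = \frac{-1443170 + 1085948}{3872881 + \left(785 + 749^{2} - 1498000\right)} = - \frac{357222}{3872881 + \left(785 + 561001 - 1498000\right)} = - \frac{357222}{3872881 - 936214} = - \frac{357222}{2936667} = \left(-357222\right) \frac{1}{2936667} = - \frac{119074}{978889}$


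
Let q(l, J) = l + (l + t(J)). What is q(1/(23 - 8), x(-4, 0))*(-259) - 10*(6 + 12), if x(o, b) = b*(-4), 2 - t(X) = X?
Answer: -10988/15 ≈ -732.53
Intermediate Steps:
t(X) = 2 - X
x(o, b) = -4*b
q(l, J) = 2 - J + 2*l (q(l, J) = l + (l + (2 - J)) = l + (2 + l - J) = 2 - J + 2*l)
q(1/(23 - 8), x(-4, 0))*(-259) - 10*(6 + 12) = (2 - (-4)*0 + 2/(23 - 8))*(-259) - 10*(6 + 12) = (2 - 1*0 + 2/15)*(-259) - 10*18 = (2 + 0 + 2*(1/15))*(-259) - 180 = (2 + 0 + 2/15)*(-259) - 180 = (32/15)*(-259) - 180 = -8288/15 - 180 = -10988/15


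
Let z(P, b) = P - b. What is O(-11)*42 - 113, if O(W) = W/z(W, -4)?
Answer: -47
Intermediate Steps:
O(W) = W/(4 + W) (O(W) = W/(W - 1*(-4)) = W/(W + 4) = W/(4 + W))
O(-11)*42 - 113 = -11/(4 - 11)*42 - 113 = -11/(-7)*42 - 113 = -11*(-1/7)*42 - 113 = (11/7)*42 - 113 = 66 - 113 = -47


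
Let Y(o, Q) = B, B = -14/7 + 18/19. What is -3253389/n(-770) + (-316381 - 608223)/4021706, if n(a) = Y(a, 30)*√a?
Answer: -462302/2010853 - 61814391*I*√770/15400 ≈ -0.2299 - 1.1138e+5*I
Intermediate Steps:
B = -20/19 (B = -14*⅐ + 18*(1/19) = -2 + 18/19 = -20/19 ≈ -1.0526)
Y(o, Q) = -20/19
n(a) = -20*√a/19
-3253389/n(-770) + (-316381 - 608223)/4021706 = -3253389*19*I*√770/15400 + (-316381 - 608223)/4021706 = -3253389*19*I*√770/15400 - 924604*1/4021706 = -3253389*19*I*√770/15400 - 462302/2010853 = -61814391*I*√770/15400 - 462302/2010853 = -462302/2010853 - 61814391*I*√770/15400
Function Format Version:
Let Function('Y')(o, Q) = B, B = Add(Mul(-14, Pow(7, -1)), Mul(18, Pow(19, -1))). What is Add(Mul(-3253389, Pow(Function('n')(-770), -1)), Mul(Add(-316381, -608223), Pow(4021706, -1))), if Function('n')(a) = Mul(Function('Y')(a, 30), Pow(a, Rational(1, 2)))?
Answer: Add(Rational(-462302, 2010853), Mul(Rational(-61814391, 15400), I, Pow(770, Rational(1, 2)))) ≈ Add(-0.22990, Mul(-1.1138e+5, I))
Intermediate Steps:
B = Rational(-20, 19) (B = Add(Mul(-14, Rational(1, 7)), Mul(18, Rational(1, 19))) = Add(-2, Rational(18, 19)) = Rational(-20, 19) ≈ -1.0526)
Function('Y')(o, Q) = Rational(-20, 19)
Function('n')(a) = Mul(Rational(-20, 19), Pow(a, Rational(1, 2)))
Add(Mul(-3253389, Pow(Function('n')(-770), -1)), Mul(Add(-316381, -608223), Pow(4021706, -1))) = Add(Mul(-3253389, Pow(Mul(Rational(-20, 19), Pow(-770, Rational(1, 2))), -1)), Mul(Add(-316381, -608223), Pow(4021706, -1))) = Add(Mul(-3253389, Pow(Mul(Rational(-20, 19), Mul(I, Pow(770, Rational(1, 2)))), -1)), Mul(-924604, Rational(1, 4021706))) = Add(Mul(-3253389, Pow(Mul(Rational(-20, 19), I, Pow(770, Rational(1, 2))), -1)), Rational(-462302, 2010853)) = Add(Mul(-3253389, Mul(Rational(19, 15400), I, Pow(770, Rational(1, 2)))), Rational(-462302, 2010853)) = Add(Mul(Rational(-61814391, 15400), I, Pow(770, Rational(1, 2))), Rational(-462302, 2010853)) = Add(Rational(-462302, 2010853), Mul(Rational(-61814391, 15400), I, Pow(770, Rational(1, 2))))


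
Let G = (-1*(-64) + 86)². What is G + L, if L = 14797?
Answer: 37297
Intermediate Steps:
G = 22500 (G = (64 + 86)² = 150² = 22500)
G + L = 22500 + 14797 = 37297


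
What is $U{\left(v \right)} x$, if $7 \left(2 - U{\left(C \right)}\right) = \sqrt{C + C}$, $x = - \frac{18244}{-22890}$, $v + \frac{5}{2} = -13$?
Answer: $\frac{18244}{11445} - \frac{9122 i \sqrt{31}}{80115} \approx 1.5941 - 0.63395 i$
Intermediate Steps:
$v = - \frac{31}{2}$ ($v = - \frac{5}{2} - 13 = - \frac{31}{2} \approx -15.5$)
$x = \frac{9122}{11445}$ ($x = \left(-18244\right) \left(- \frac{1}{22890}\right) = \frac{9122}{11445} \approx 0.79703$)
$U{\left(C \right)} = 2 - \frac{\sqrt{2} \sqrt{C}}{7}$ ($U{\left(C \right)} = 2 - \frac{\sqrt{C + C}}{7} = 2 - \frac{\sqrt{2 C}}{7} = 2 - \frac{\sqrt{2} \sqrt{C}}{7}$)
$U{\left(v \right)} x = \left(2 - \frac{\sqrt{2} \sqrt{- \frac{31}{2}}}{7}\right) \frac{9122}{11445} = \left(2 - \frac{\sqrt{2} \frac{i \sqrt{62}}{2}}{7}\right) \frac{9122}{11445} = \left(2 - \frac{i \sqrt{31}}{7}\right) \frac{9122}{11445} = \frac{18244}{11445} - \frac{9122 i \sqrt{31}}{80115}$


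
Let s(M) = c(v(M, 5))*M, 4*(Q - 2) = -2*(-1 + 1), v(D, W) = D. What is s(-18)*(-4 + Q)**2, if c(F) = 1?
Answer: -72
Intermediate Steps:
Q = 2 (Q = 2 + (-2*(-1 + 1))/4 = 2 + (-2*0)/4 = 2 + (1/4)*0 = 2 + 0 = 2)
s(M) = M (s(M) = 1*M = M)
s(-18)*(-4 + Q)**2 = -18*(-4 + 2)**2 = -18*(-2)**2 = -18*4 = -72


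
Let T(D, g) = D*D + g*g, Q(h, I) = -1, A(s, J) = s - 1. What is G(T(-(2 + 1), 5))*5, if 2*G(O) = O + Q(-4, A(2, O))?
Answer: 165/2 ≈ 82.500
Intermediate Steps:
A(s, J) = -1 + s
T(D, g) = D² + g²
G(O) = -½ + O/2 (G(O) = (O - 1)/2 = (-1 + O)/2 = -½ + O/2)
G(T(-(2 + 1), 5))*5 = (-½ + ((-(2 + 1))² + 5²)/2)*5 = (-½ + ((-1*3)² + 25)/2)*5 = (-½ + ((-3)² + 25)/2)*5 = (-½ + (9 + 25)/2)*5 = (-½ + (½)*34)*5 = (-½ + 17)*5 = (33/2)*5 = 165/2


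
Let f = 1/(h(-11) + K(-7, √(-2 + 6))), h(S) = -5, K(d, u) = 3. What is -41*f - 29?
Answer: -17/2 ≈ -8.5000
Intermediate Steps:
f = -½ (f = 1/(-5 + 3) = 1/(-2) = -½ ≈ -0.50000)
-41*f - 29 = -41*(-½) - 29 = 41/2 - 29 = -17/2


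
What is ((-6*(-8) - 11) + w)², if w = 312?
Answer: 121801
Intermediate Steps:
((-6*(-8) - 11) + w)² = ((-6*(-8) - 11) + 312)² = ((48 - 11) + 312)² = (37 + 312)² = 349² = 121801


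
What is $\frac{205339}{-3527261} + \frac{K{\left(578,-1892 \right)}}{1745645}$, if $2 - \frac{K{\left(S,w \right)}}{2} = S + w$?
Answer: $- \frac{349165247703}{6157345528345} \approx -0.056707$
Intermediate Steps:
$K{\left(S,w \right)} = 4 - 2 S - 2 w$ ($K{\left(S,w \right)} = 4 - 2 \left(S + w\right) = 4 - \left(2 S + 2 w\right) = 4 - 2 S - 2 w$)
$\frac{205339}{-3527261} + \frac{K{\left(578,-1892 \right)}}{1745645} = \frac{205339}{-3527261} + \frac{4 - 1156 - -3784}{1745645} = 205339 \left(- \frac{1}{3527261}\right) + \left(4 - 1156 + 3784\right) \frac{1}{1745645} = - \frac{205339}{3527261} + 2632 \cdot \frac{1}{1745645} = - \frac{205339}{3527261} + \frac{2632}{1745645} = - \frac{349165247703}{6157345528345}$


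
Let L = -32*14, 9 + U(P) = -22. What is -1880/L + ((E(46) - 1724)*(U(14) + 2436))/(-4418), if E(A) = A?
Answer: 113515635/123704 ≈ 917.64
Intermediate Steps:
U(P) = -31 (U(P) = -9 - 22 = -31)
L = -448
-1880/L + ((E(46) - 1724)*(U(14) + 2436))/(-4418) = -1880/(-448) + ((46 - 1724)*(-31 + 2436))/(-4418) = -1880*(-1/448) - 1678*2405*(-1/4418) = 235/56 - 4035590*(-1/4418) = 235/56 + 2017795/2209 = 113515635/123704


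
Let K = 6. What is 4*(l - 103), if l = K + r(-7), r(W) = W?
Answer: -416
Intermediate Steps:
l = -1 (l = 6 - 7 = -1)
4*(l - 103) = 4*(-1 - 103) = 4*(-104) = -416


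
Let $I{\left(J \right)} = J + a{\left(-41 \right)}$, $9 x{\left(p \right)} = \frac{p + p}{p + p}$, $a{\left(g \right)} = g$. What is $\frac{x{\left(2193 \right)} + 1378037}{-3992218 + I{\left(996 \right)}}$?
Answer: $- \frac{12402334}{35921367} \approx -0.34526$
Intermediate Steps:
$x{\left(p \right)} = \frac{1}{9}$ ($x{\left(p \right)} = \frac{\left(p + p\right) \frac{1}{p + p}}{9} = \frac{2 p \frac{1}{2 p}}{9} = \frac{1}{9} \cdot 1 = \frac{1}{9}$)
$I{\left(J \right)} = -41 + J$ ($I{\left(J \right)} = J - 41 = -41 + J$)
$\frac{x{\left(2193 \right)} + 1378037}{-3992218 + I{\left(996 \right)}} = \frac{\frac{1}{9} + 1378037}{-3992218 + \left(-41 + 996\right)} = \frac{12402334}{9 \left(-3992218 + 955\right)} = \frac{12402334}{9 \left(-3991263\right)} = \frac{12402334}{9} \left(- \frac{1}{3991263}\right) = - \frac{12402334}{35921367}$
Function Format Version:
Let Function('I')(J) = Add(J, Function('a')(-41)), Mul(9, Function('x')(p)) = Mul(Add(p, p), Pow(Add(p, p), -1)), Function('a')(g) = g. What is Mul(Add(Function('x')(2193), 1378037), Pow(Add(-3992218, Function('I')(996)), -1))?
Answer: Rational(-12402334, 35921367) ≈ -0.34526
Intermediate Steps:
Function('x')(p) = Rational(1, 9) (Function('x')(p) = Mul(Rational(1, 9), Mul(Add(p, p), Pow(Add(p, p), -1))) = Mul(Rational(1, 9), Mul(Mul(2, p), Pow(Mul(2, p), -1))) = Mul(Rational(1, 9), Mul(Mul(2, p), Mul(Rational(1, 2), Pow(p, -1)))) = Mul(Rational(1, 9), 1) = Rational(1, 9))
Function('I')(J) = Add(-41, J) (Function('I')(J) = Add(J, -41) = Add(-41, J))
Mul(Add(Function('x')(2193), 1378037), Pow(Add(-3992218, Function('I')(996)), -1)) = Mul(Add(Rational(1, 9), 1378037), Pow(Add(-3992218, Add(-41, 996)), -1)) = Mul(Rational(12402334, 9), Pow(Add(-3992218, 955), -1)) = Mul(Rational(12402334, 9), Pow(-3991263, -1)) = Mul(Rational(12402334, 9), Rational(-1, 3991263)) = Rational(-12402334, 35921367)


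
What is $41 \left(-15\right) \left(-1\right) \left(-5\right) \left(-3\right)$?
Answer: $9225$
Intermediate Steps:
$41 \left(-15\right) \left(-1\right) \left(-5\right) \left(-3\right) = - 615 \cdot 5 \left(-3\right) = \left(-615\right) \left(-15\right) = 9225$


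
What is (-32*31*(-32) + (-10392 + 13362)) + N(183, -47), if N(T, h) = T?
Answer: 34897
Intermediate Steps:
(-32*31*(-32) + (-10392 + 13362)) + N(183, -47) = (-32*31*(-32) + (-10392 + 13362)) + 183 = (-992*(-32) + 2970) + 183 = (31744 + 2970) + 183 = 34714 + 183 = 34897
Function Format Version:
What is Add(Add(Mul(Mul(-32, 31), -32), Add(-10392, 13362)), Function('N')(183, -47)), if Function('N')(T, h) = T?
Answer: 34897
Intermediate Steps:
Add(Add(Mul(Mul(-32, 31), -32), Add(-10392, 13362)), Function('N')(183, -47)) = Add(Add(Mul(Mul(-32, 31), -32), Add(-10392, 13362)), 183) = Add(Add(Mul(-992, -32), 2970), 183) = Add(Add(31744, 2970), 183) = Add(34714, 183) = 34897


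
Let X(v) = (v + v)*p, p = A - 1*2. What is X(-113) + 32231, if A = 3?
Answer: 32005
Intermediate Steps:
p = 1 (p = 3 - 1*2 = 3 - 2 = 1)
X(v) = 2*v (X(v) = (v + v)*1 = (2*v)*1 = 2*v)
X(-113) + 32231 = 2*(-113) + 32231 = -226 + 32231 = 32005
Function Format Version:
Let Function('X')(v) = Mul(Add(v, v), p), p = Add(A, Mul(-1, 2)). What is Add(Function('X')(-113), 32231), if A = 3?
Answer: 32005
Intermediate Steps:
p = 1 (p = Add(3, Mul(-1, 2)) = Add(3, -2) = 1)
Function('X')(v) = Mul(2, v) (Function('X')(v) = Mul(Add(v, v), 1) = Mul(Mul(2, v), 1) = Mul(2, v))
Add(Function('X')(-113), 32231) = Add(Mul(2, -113), 32231) = Add(-226, 32231) = 32005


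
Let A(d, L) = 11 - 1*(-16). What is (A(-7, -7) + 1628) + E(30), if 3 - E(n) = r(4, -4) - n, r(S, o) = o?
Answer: 1692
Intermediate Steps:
E(n) = 7 + n (E(n) = 3 - (-4 - n) = 3 + (4 + n) = 7 + n)
A(d, L) = 27 (A(d, L) = 11 + 16 = 27)
(A(-7, -7) + 1628) + E(30) = (27 + 1628) + (7 + 30) = 1655 + 37 = 1692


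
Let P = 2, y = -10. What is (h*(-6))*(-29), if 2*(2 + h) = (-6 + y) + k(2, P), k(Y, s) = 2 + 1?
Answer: -1479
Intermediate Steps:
k(Y, s) = 3
h = -17/2 (h = -2 + ((-6 - 10) + 3)/2 = -2 + (-16 + 3)/2 = -2 + (½)*(-13) = -2 - 13/2 = -17/2 ≈ -8.5000)
(h*(-6))*(-29) = -17/2*(-6)*(-29) = 51*(-29) = -1479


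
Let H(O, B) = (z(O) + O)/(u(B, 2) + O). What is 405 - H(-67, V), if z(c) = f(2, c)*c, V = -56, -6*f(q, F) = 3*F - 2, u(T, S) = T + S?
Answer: 25457/66 ≈ 385.71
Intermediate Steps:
u(T, S) = S + T
f(q, F) = ⅓ - F/2 (f(q, F) = -(3*F - 2)/6 = -(-2 + 3*F)/6 = ⅓ - F/2)
z(c) = c*(⅓ - c/2) (z(c) = (⅓ - c/2)*c = c*(⅓ - c/2))
H(O, B) = (O + O*(2 - 3*O)/6)/(2 + B + O) (H(O, B) = (O*(2 - 3*O)/6 + O)/((2 + B) + O) = (O + O*(2 - 3*O)/6)/(2 + B + O))
405 - H(-67, V) = 405 - (-67)*(8 - 3*(-67))/(6*(2 - 56 - 67)) = 405 - (-67)*(8 + 201)/(6*(-121)) = 405 - (-67)*(-1)*209/(6*121) = 405 - 1*1273/66 = 405 - 1273/66 = 25457/66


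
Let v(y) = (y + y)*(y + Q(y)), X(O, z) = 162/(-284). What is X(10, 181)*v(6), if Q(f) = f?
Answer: -5832/71 ≈ -82.141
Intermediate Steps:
X(O, z) = -81/142 (X(O, z) = 162*(-1/284) = -81/142)
v(y) = 4*y**2 (v(y) = (y + y)*(y + y) = (2*y)*(2*y) = 4*y**2)
X(10, 181)*v(6) = -162*6**2/71 = -162*36/71 = -81/142*144 = -5832/71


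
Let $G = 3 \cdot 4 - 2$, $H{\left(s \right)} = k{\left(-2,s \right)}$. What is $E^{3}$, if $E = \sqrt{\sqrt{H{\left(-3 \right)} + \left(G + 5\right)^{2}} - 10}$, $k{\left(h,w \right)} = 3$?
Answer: $2 \sqrt{2} \left(-5 + \sqrt{57}\right)^{\frac{3}{2}} \approx 11.516$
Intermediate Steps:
$H{\left(s \right)} = 3$
$G = 10$ ($G = 12 - 2 = 10$)
$E = \sqrt{-10 + 2 \sqrt{57}}$ ($E = \sqrt{\sqrt{3 + \left(10 + 5\right)^{2}} - 10} = \sqrt{\sqrt{3 + 15^{2}} - 10} = \sqrt{\sqrt{3 + 225} - 10} = \sqrt{\sqrt{228} - 10} = \sqrt{2 \sqrt{57} - 10} = \sqrt{-10 + 2 \sqrt{57}} \approx 2.2582$)
$E^{3} = \left(\sqrt{-10 + 2 \sqrt{57}}\right)^{3} = \left(-10 + 2 \sqrt{57}\right)^{\frac{3}{2}}$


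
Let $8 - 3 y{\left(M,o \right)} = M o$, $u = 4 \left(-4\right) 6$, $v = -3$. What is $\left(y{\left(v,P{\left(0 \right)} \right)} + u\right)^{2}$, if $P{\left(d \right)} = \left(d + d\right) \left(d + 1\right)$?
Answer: $\frac{78400}{9} \approx 8711.1$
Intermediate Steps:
$u = -96$ ($u = \left(-16\right) 6 = -96$)
$P{\left(d \right)} = 2 d \left(1 + d\right)$
$y{\left(M,o \right)} = \frac{8}{3} - \frac{M o}{3}$
$\left(y{\left(v,P{\left(0 \right)} \right)} + u\right)^{2} = \left(\left(\frac{8}{3} - - 2 \cdot 0 \left(1 + 0\right)\right) - 96\right)^{2} = \left(\left(\frac{8}{3} - - 2 \cdot 0 \cdot 1\right) - 96\right)^{2} = \left(\left(\frac{8}{3} - \left(-1\right) 0\right) - 96\right)^{2} = \left(\left(\frac{8}{3} + 0\right) - 96\right)^{2} = \left(\frac{8}{3} - 96\right)^{2} = \left(- \frac{280}{3}\right)^{2} = \frac{78400}{9}$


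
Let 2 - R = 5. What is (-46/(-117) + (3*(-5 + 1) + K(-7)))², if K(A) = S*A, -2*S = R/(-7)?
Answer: 5593225/54756 ≈ 102.15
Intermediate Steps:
R = -3 (R = 2 - 1*5 = 2 - 5 = -3)
S = -3/14 (S = -(-3)/(2*(-7)) = -(-3)*(-1)/(2*7) = -½*3/7 = -3/14 ≈ -0.21429)
K(A) = -3*A/14
(-46/(-117) + (3*(-5 + 1) + K(-7)))² = (-46/(-117) + (3*(-5 + 1) - 3/14*(-7)))² = (-46*(-1/117) + (3*(-4) + 3/2))² = (46/117 + (-12 + 3/2))² = (46/117 - 21/2)² = (-2365/234)² = 5593225/54756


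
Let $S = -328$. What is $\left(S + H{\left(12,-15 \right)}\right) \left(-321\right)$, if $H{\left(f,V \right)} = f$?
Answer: $101436$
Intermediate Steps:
$\left(S + H{\left(12,-15 \right)}\right) \left(-321\right) = \left(-328 + 12\right) \left(-321\right) = \left(-316\right) \left(-321\right) = 101436$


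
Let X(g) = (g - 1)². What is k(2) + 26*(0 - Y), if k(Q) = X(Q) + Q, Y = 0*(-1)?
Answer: 3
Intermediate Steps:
Y = 0
X(g) = (-1 + g)²
k(Q) = Q + (-1 + Q)² (k(Q) = (-1 + Q)² + Q = Q + (-1 + Q)²)
k(2) + 26*(0 - Y) = (2 + (-1 + 2)²) + 26*(0 - 1*0) = (2 + 1²) + 26*(0 + 0) = (2 + 1) + 26*0 = 3 + 0 = 3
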